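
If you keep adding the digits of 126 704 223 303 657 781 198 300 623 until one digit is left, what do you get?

9

1+2+6+7+0+4+2+2+3+3+0+3+6+5+7+7+8+1+1+9+8+3+0+0+6+2+3 = 99
9+9 = 18
1+8 = 9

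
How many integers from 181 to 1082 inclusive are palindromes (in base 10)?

The integers in [181, 1082] that are palindromes (in base 10): 181, 191, 202, 212, 222, 232, …, 999, 1001.
83 qualify.

83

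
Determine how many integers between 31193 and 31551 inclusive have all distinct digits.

102

The integers in [31193, 31551] that have all distinct digits: 31204, 31205, 31206, 31207, 31208, 31209, …, 31548, 31549.
102 qualify.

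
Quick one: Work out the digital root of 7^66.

The digital root of n equals n mod 9 (or 9 when 9 | n), so we need 7^66 mod 9.
7^66 ≡ 1 (mod 9), so the digital root is 1.

1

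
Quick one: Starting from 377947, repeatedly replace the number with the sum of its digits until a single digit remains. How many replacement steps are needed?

3

377947 → 37 → 10 → 1 (3 steps)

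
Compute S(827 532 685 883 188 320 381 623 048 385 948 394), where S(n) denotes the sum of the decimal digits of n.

175

8+2+7+5+3+2+6+8+5+8+8+3+1+8+8+3+2+0+3+8+1+6+2+3+0+4+8+3+8+5+9+4+8+3+9+4 = 175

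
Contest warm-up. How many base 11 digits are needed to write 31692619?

8

31692619 in base 11 is 16987152, which has 8 digits.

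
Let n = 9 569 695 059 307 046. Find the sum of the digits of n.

83

9+5+6+9+6+9+5+0+5+9+3+0+7+0+4+6 = 83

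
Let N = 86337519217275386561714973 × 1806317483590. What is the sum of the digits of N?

153

86337519217275386561714973 × 1806317483590 = 155952970451952142710201492264184793070
Sum of its 39 digits: 153.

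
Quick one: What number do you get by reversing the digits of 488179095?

Reversing 488179095 gives 590971884.

590971884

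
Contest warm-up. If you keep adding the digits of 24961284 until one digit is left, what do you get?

2+4+9+6+1+2+8+4 = 36
3+6 = 9

9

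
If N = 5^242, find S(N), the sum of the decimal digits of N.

754

5^242 = 14149498560666738074232998892012174657316454997092403421222835765524220810301320491780517893688997030396800686401371608837316770114489461462881081388331949710845947265625
Sum of its 170 digits: 754.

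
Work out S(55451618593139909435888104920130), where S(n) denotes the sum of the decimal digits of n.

139

5+5+4+5+1+6+1+8+5+9+3+1+3+9+9+0+9+4+3+5+8+8+8+1+0+4+9+2+0+1+3+0 = 139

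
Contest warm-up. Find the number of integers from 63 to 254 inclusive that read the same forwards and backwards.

20

The integers in [63, 254] that read the same forwards and backwards: 66, 77, 88, 99, 101, 111, …, 242, 252.
20 qualify.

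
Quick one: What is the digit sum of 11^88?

466

11^88 = 43909277783870034878569768760415886733743786946105343887995366053338664170638348798300219681
Sum of its 92 digits: 466.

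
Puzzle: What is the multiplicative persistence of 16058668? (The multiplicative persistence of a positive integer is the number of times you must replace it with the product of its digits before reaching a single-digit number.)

1

16058668 → 0 (1 step)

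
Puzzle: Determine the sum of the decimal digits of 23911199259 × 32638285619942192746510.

23911199259 × 32638285619942192746510 = 780420550930592114823185086836090
Sum of its 33 digits: 132.

132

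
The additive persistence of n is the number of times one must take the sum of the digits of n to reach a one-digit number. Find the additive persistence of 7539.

7539 → 24 → 6 (2 steps)

2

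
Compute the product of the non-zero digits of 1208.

1×2×8 = 16

16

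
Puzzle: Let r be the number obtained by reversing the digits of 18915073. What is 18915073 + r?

55967054

Reverse of 18915073 is 37051981.
18915073 + 37051981 = 55967054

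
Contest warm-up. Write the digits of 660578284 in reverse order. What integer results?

482875066

Reversing 660578284 gives 482875066.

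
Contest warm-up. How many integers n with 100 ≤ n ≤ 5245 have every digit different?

2800

The integers in [100, 5245] that have every digit different: 102, 103, 104, 105, 106, 107, …, 5241, 5243.
2800 qualify.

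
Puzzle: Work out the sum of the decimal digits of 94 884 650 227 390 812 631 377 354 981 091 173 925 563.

186

9+4+8+8+4+6+5+0+2+2+7+3+9+0+8+1+2+6+3+1+3+7+7+3+5+4+9+8+1+0+9+1+1+7+3+9+2+5+5+6+3 = 186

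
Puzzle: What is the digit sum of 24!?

81

24! = 620448401733239439360000
Sum of its 24 digits: 81.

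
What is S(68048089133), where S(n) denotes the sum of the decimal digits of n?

6+8+0+4+8+0+8+9+1+3+3 = 50

50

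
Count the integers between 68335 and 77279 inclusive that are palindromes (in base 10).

90

The integers in [68335, 77279] that are palindromes (in base 10): 68386, 68486, 68586, 68686, 68786, 68886, …, 77177, 77277.
90 qualify.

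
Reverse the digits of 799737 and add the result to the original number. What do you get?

1537734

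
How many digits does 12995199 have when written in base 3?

15

12995199 in base 3 is 220110020001200, which has 15 digits.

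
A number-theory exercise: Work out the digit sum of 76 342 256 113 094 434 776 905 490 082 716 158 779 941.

7+6+3+4+2+2+5+6+1+1+3+0+9+4+4+3+4+7+7+6+9+0+5+4+9+0+0+8+2+7+1+6+1+5+8+7+7+9+9+4+1 = 186

186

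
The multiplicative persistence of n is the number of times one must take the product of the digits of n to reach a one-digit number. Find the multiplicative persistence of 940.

940 → 0 (1 step)

1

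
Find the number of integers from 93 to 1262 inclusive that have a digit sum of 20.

37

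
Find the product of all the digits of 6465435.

43200

6×4×6×5×4×3×5 = 43200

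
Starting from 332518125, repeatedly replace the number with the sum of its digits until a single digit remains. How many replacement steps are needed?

332518125 → 30 → 3 (2 steps)

2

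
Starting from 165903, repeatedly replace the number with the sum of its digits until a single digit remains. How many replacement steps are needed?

165903 → 24 → 6 (2 steps)

2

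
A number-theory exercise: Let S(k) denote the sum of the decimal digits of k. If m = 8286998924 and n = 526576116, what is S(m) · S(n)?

2535

S(8286998924) = 8+2+8+6+9+9+8+9+2+4 = 65.
S(526576116) = 5+2+6+5+7+6+1+1+6 = 39.
65 · 39 = 2535.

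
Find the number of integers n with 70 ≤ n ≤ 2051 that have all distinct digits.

The integers in [70, 2051] that have all distinct digits: 70, 71, 72, 73, 74, 75, …, 2049, 2051.
1201 qualify.

1201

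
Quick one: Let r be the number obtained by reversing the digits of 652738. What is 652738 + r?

Reverse of 652738 is 837256.
652738 + 837256 = 1489994

1489994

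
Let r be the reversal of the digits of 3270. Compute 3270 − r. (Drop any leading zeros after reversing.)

2547

Reverse of 3270 is 723.
3270 − 723 = 2547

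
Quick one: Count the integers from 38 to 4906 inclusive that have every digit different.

2669

The integers in [38, 4906] that have every digit different: 38, 39, 40, 41, 42, 43, …, 4905, 4906.
2669 qualify.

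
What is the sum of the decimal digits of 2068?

16

2+0+6+8 = 16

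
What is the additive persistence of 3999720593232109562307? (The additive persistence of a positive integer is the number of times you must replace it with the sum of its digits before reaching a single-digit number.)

3999720593232109562307 → 96 → 15 → 6 (3 steps)

3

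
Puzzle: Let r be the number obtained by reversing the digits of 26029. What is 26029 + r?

118091

Reverse of 26029 is 92062.
26029 + 92062 = 118091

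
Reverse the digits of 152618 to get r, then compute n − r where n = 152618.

-663633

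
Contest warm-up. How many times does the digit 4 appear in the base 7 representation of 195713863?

2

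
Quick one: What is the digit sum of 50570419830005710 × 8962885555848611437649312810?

50570419830005710 × 8962885555848611437649312810 = 453256885447558370400989512684005999876145100
Sum of its 45 digits: 209.

209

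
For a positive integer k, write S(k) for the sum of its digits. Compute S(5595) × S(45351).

432

S(5595) = 5+5+9+5 = 24.
S(45351) = 4+5+3+5+1 = 18.
24 · 18 = 432.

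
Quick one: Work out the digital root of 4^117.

1

The digital root of n equals n mod 9 (or 9 when 9 | n), so we need 4^117 mod 9.
4^117 ≡ 1 (mod 9), so the digital root is 1.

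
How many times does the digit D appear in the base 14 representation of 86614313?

1

86614313 in base 14 is B708DA9.
The digit D appears 1 time.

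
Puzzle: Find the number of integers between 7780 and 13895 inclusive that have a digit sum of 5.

The integers in [7780, 13895] that have a digit sum of 5: 10004, 10013, 10022, 10031, 10040, 10103, …, 13010, 13100.
34 qualify.

34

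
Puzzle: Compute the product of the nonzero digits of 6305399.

6×3×5×3×9×9 = 21870

21870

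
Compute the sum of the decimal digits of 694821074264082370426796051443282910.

146

6+9+4+8+2+1+0+7+4+2+6+4+0+8+2+3+7+0+4+2+6+7+9+6+0+5+1+4+4+3+2+8+2+9+1+0 = 146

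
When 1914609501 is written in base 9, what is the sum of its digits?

37

1914609501 in base 9 is 4842606430.
Digit sum: 4+8+4+2+6+0+6+4+3+0 = 37.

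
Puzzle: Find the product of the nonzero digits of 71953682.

7×1×9×5×3×6×8×2 = 90720

90720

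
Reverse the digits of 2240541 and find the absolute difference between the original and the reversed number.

790119

Reverse of 2240541 is 1450422.
|2240541 − 1450422| = 790119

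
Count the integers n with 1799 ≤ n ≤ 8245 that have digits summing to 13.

The integers in [1799, 8245] that have digits summing to 13: 1804, 1813, 1822, 1831, 1840, 1903, …, 8221, 8230.
320 qualify.

320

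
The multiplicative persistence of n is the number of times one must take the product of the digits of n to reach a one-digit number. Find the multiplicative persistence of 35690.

35690 → 0 (1 step)

1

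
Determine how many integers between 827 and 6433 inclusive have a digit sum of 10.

The integers in [827, 6433] that have a digit sum of 10: 901, 910, 1009, 1018, 1027, 1036, …, 6310, 6400.
202 qualify.

202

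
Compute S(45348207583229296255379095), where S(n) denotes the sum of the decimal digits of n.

124

4+5+3+4+8+2+0+7+5+8+3+2+2+9+2+9+6+2+5+5+3+7+9+0+9+5 = 124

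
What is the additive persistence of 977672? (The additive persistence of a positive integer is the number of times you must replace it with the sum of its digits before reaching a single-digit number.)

977672 → 38 → 11 → 2 (3 steps)

3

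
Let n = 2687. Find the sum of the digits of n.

23

2+6+8+7 = 23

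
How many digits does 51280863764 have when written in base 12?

51280863764 in base 12 is 9B31A35958, which has 10 digits.

10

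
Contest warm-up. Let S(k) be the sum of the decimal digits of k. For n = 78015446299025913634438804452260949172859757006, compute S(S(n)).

First digit sum: 213.
2+1+3 = 6.

6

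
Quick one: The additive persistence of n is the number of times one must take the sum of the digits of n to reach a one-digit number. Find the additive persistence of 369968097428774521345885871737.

3

369968097428774521345885871737 → 163 → 10 → 1 (3 steps)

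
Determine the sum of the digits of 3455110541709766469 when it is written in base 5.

3455110541709766469 in base 5 is 212440421222103410200011334.
Digit sum: 2+1+2+4+4+0+4+2+1+2+2+2+1+0+3+4+1+0+2+0+0+0+1+1+3+3+4 = 49.

49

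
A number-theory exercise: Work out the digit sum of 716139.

7+1+6+1+3+9 = 27

27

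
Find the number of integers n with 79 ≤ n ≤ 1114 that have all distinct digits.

723

The integers in [79, 1114] that have all distinct digits: 79, 80, 81, 82, 83, 84, …, 1097, 1098.
723 qualify.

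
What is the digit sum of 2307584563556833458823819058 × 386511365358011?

2307584563556833458823819058 × 386511365358011 = 891907660339421612431211102047568454773638
Sum of its 42 digits: 169.

169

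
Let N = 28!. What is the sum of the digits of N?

28! = 304888344611713860501504000000
Sum of its 30 digits: 90.

90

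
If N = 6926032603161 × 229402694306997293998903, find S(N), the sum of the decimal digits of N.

6926032603161 × 229402694306997293998903 = 1588850540023239583052604988568332383
Sum of its 37 digits: 162.

162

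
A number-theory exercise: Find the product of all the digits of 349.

108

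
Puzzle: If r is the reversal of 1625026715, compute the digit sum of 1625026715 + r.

Reversal of 1625026715 is 5176205261; 1625026715 + 5176205261 = 6801231976.
Digit sum of 6801231976: 6+8+0+1+2+3+1+9+7+6 = 43.

43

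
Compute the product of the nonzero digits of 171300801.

1×7×1×3×8×1 = 168

168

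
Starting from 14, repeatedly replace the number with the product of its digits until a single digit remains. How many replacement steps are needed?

14 → 4 (1 step)

1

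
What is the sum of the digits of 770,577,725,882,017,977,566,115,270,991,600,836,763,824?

201

7+7+0+5+7+7+7+2+5+8+8+2+0+1+7+9+7+7+5+6+6+1+1+5+2+7+0+9+9+1+6+0+0+8+3+6+7+6+3+8+2+4 = 201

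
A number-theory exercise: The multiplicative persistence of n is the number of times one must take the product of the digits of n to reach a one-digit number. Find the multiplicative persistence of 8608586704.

1

8608586704 → 0 (1 step)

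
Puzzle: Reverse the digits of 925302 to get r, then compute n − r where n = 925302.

Reverse of 925302 is 203529.
925302 − 203529 = 721773

721773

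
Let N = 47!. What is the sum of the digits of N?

47! = 258623241511168180642964355153611979969197632389120000000000
Sum of its 60 digits: 225.

225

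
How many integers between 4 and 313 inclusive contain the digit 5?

The integers in [4, 313] that contain the digit 5: 5, 15, 25, 35, 45, 50, …, 295, 305.
58 qualify.

58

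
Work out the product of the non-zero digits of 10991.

81

1×9×9×1 = 81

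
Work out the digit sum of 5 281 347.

5+2+8+1+3+4+7 = 30

30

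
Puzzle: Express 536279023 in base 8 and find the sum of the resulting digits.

56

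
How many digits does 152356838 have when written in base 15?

7

152356838 in base 15 is D597B78, which has 7 digits.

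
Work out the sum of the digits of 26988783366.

2+6+9+8+8+7+8+3+3+6+6 = 66

66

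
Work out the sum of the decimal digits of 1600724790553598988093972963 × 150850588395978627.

1600724790553598988093972963 × 150850588395978627 = 241470276515040057638457517938693004863861801
Sum of its 45 digits: 189.

189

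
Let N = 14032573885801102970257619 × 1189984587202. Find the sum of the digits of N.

14032573885801102970257619 × 1189984587202 = 16698546642876590607138308829310392038
Sum of its 38 digits: 176.

176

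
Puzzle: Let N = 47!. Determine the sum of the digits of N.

47! = 258623241511168180642964355153611979969197632389120000000000
Sum of its 60 digits: 225.

225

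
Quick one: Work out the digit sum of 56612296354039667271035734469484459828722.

194

5+6+6+1+2+2+9+6+3+5+4+0+3+9+6+6+7+2+7+1+0+3+5+7+3+4+4+6+9+4+8+4+4+5+9+8+2+8+7+2+2 = 194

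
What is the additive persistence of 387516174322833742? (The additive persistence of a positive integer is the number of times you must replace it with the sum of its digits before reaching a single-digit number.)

387516174322833742 → 76 → 13 → 4 (3 steps)

3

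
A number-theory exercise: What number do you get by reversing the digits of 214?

Reversing 214 gives 412.

412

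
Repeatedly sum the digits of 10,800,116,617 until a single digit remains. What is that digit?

4

1+0+8+0+0+1+1+6+6+1+7 = 31
3+1 = 4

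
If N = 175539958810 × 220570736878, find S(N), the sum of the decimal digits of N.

175539958810 × 220570736878 = 38718978066255467995180
Sum of its 23 digits: 124.

124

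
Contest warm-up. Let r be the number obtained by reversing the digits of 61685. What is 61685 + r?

120301

Reverse of 61685 is 58616.
61685 + 58616 = 120301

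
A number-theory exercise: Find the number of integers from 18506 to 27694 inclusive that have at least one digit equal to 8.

2794

The integers in [18506, 27694] that have at least one digit equal to 8: 18506, 18507, 18508, 18509, 18510, 18511, …, 27688, 27689.
2794 qualify.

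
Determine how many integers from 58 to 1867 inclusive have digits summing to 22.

39

The integers in [58, 1867] that have digits summing to 22: 499, 589, 598, 679, 688, 697, …, 1858, 1867.
39 qualify.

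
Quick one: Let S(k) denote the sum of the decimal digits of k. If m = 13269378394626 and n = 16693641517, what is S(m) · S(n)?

S(13269378394626) = 1+3+2+6+9+3+7+8+3+9+4+6+2+6 = 69.
S(16693641517) = 1+6+6+9+3+6+4+1+5+1+7 = 49.
69 · 49 = 3381.

3381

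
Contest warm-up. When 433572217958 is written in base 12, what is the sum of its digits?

433572217958 in base 12 is 70042560432.
Digit sum: 7+0+0+4+2+5+6+0+4+3+2 = 33.

33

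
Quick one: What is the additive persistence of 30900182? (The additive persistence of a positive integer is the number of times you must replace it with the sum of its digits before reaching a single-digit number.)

30900182 → 23 → 5 (2 steps)

2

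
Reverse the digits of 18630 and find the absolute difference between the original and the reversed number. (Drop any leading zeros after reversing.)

14949

Reverse of 18630 is 3681.
|18630 − 3681| = 14949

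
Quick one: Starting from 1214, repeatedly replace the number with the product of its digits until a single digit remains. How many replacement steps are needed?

1

1214 → 8 (1 step)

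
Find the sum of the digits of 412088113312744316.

59

4+1+2+0+8+8+1+1+3+3+1+2+7+4+4+3+1+6 = 59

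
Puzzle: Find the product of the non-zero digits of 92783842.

9×2×7×8×3×8×4×2 = 193536

193536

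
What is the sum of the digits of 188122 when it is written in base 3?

188122 in base 3 is 100120001111.
Digit sum: 1+0+0+1+2+0+0+0+1+1+1+1 = 8.

8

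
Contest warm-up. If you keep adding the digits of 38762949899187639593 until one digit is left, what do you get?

3+8+7+6+2+9+4+9+8+9+9+1+8+7+6+3+9+5+9+3 = 125
1+2+5 = 8

8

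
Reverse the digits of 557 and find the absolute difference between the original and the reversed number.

198

Reverse of 557 is 755.
|557 − 755| = 198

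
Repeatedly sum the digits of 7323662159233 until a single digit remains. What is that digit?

7+3+2+3+6+6+2+1+5+9+2+3+3 = 52
5+2 = 7

7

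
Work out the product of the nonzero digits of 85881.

2560

8×5×8×8×1 = 2560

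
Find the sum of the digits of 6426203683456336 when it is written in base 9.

64

6426203683456336 in base 9 is 34181261852516434.
Digit sum: 3+4+1+8+1+2+6+1+8+5+2+5+1+6+4+3+4 = 64.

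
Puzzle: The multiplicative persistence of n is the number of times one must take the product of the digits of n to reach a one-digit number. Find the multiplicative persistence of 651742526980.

1

651742526980 → 0 (1 step)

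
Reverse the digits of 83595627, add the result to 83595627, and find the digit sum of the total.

36

Reversal of 83595627 is 72659538; 83595627 + 72659538 = 156255165.
Digit sum of 156255165: 1+5+6+2+5+5+1+6+5 = 36.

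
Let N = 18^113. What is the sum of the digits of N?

576

18^113 = 7011211636408261651502372443458445822165102753769900904172916667376154305294321410624506743573460831694291018232009163799842457904716781191168
Sum of its 142 digits: 576.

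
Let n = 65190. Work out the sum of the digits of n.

6+5+1+9+0 = 21

21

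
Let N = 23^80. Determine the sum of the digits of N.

484

23^80 = 8674149068844545725212845877190599102406873944216747217343910487904207607171475103715128399437179286425820801
Sum of its 109 digits: 484.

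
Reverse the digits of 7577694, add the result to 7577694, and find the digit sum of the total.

Reversal of 7577694 is 4967757; 7577694 + 4967757 = 12545451.
Digit sum of 12545451: 1+2+5+4+5+4+5+1 = 27.

27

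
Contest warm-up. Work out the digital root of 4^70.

The digital root of n equals n mod 9 (or 9 when 9 | n), so we need 4^70 mod 9.
4^70 ≡ 4 (mod 9), so the digital root is 4.

4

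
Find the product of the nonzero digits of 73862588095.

29030400

7×3×8×6×2×5×8×8×9×5 = 29030400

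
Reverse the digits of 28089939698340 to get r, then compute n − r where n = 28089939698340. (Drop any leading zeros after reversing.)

Reverse of 28089939698340 is 4389693998082.
28089939698340 − 4389693998082 = 23700245700258

23700245700258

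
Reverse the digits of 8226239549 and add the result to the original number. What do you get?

17685565777

Reverse of 8226239549 is 9459326228.
8226239549 + 9459326228 = 17685565777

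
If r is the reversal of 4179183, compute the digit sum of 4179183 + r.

Reversal of 4179183 is 3819714; 4179183 + 3819714 = 7998897.
Digit sum of 7998897: 7+9+9+8+8+9+7 = 57.

57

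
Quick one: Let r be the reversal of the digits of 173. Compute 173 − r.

Reverse of 173 is 371.
173 − 371 = -198

-198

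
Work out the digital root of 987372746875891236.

3

9+8+7+3+7+2+7+4+6+8+7+5+8+9+1+2+3+6 = 102
1+0+2 = 3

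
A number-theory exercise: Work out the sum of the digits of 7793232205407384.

66

7+7+9+3+2+3+2+2+0+5+4+0+7+3+8+4 = 66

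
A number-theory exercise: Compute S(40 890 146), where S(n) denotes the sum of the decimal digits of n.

32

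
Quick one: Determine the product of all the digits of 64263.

6×4×2×6×3 = 864

864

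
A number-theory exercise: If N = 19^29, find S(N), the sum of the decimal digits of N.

145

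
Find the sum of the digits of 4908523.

31

4+9+0+8+5+2+3 = 31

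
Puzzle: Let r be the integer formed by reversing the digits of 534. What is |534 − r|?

99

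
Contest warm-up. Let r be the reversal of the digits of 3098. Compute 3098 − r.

-5805

Reverse of 3098 is 8903.
3098 − 8903 = -5805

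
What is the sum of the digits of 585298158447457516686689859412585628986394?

239

5+8+5+2+9+8+1+5+8+4+4+7+4+5+7+5+1+6+6+8+6+6+8+9+8+5+9+4+1+2+5+8+5+6+2+8+9+8+6+3+9+4 = 239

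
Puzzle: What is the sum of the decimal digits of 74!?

74! = 330788544151938641225953028221253782145683251820934971170611926835411235700971565459250872320000000000000000
Sum of its 108 digits: 378.

378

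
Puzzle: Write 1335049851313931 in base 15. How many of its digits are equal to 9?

1335049851313931 in base 15 is A452A9C92A38B.
The digit 9 appears 2 times.

2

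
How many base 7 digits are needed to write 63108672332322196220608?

27

63108672332322196220608 in base 7 is 650260310002261146230256052, which has 27 digits.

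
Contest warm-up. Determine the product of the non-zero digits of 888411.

2048

8×8×8×4×1×1 = 2048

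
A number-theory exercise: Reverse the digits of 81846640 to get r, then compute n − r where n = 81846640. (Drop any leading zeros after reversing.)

Reverse of 81846640 is 4664818.
81846640 − 4664818 = 77181822

77181822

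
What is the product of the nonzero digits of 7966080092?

326592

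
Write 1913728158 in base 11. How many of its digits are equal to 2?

1913728158 in base 11 is 8A2282321.
The digit 2 appears 4 times.

4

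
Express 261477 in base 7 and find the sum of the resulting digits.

21

261477 in base 7 is 2136216.
Digit sum: 2+1+3+6+2+1+6 = 21.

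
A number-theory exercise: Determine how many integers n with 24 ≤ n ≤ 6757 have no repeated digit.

3613

The integers in [24, 6757] that have no repeated digit: 24, 25, 26, 27, 28, 29, …, 6753, 6754.
3613 qualify.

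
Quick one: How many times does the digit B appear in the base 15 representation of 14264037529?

1

14264037529 in base 15 is 5873DB754.
The digit B appears 1 time.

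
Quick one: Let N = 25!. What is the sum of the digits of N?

72

25! = 15511210043330985984000000
Sum of its 26 digits: 72.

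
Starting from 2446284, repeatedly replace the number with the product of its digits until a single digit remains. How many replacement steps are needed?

4

2446284 → 12288 → 256 → 60 → 0 (4 steps)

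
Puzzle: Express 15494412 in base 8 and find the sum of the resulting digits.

31

15494412 in base 8 is 73066414.
Digit sum: 7+3+0+6+6+4+1+4 = 31.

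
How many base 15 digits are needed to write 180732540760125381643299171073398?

28

180732540760125381643299171073398 in base 15 is 32AB1532A5293D38C8EE7C122CD3, which has 28 digits.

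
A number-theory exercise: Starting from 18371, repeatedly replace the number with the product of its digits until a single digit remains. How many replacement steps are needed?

18371 → 168 → 48 → 32 → 6 (4 steps)

4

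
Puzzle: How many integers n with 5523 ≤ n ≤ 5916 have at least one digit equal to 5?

394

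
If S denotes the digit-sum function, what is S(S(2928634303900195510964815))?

4

First digit sum: 103.
1+0+3 = 4.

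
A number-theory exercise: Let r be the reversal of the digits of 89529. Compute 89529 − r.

Reverse of 89529 is 92598.
89529 − 92598 = -3069

-3069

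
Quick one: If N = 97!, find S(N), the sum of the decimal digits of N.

648

97! = 96192759682482119853328425949563698712343813919172976158104477319333745612481875498805879175589072651261284189679678167647067832320000000000000000000000
Sum of its 152 digits: 648.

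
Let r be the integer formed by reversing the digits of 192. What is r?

Reversing 192 gives 291.

291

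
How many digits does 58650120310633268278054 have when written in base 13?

21

58650120310633268278054 in base 13 is 311705B39A2B06A7A2ABB, which has 21 digits.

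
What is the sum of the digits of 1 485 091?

28

1+4+8+5+0+9+1 = 28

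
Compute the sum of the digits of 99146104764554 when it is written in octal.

50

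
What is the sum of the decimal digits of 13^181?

895

13^181 = 4204813787002005665946042493195241318023045622777934424041106583174951654933274582089299909426107030258780017184494383349082382860732943391537421918758836088984232567650772649693545139488185671424259613
Sum of its 202 digits: 895.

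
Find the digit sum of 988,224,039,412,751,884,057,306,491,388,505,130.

9+8+8+2+2+4+0+3+9+4+1+2+7+5+1+8+8+4+0+5+7+3+0+6+4+9+1+3+8+8+5+0+5+1+3+0 = 153

153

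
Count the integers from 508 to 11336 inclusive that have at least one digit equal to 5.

3668

The integers in [508, 11336] that have at least one digit equal to 5: 508, 509, 510, 511, 512, 513, …, 11325, 11335.
3668 qualify.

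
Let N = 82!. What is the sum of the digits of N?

82! = 475364333701284174842138206989404946643813294067993328617160934076743994734899148613007131808479167119360000000000000000000
Sum of its 123 digits: 477.

477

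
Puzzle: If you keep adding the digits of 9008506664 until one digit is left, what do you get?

8

9+0+0+8+5+0+6+6+6+4 = 44
4+4 = 8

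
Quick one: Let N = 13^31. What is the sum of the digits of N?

13^31 = 34059943367449284484947168626829637
Sum of its 35 digits: 184.

184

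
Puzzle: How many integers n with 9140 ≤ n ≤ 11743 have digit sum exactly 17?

154

The integers in [9140, 11743] that have digit sum exactly 17: 9143, 9152, 9161, 9170, 9206, 9215, …, 11726, 11735.
154 qualify.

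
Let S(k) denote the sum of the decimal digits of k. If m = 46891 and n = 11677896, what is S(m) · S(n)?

1260

S(46891) = 4+6+8+9+1 = 28.
S(11677896) = 1+1+6+7+7+8+9+6 = 45.
28 · 45 = 1260.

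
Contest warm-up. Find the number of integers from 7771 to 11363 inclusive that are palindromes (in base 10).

The integers in [7771, 11363] that are palindromes (in base 10): 7777, 7887, 7997, 8008, 8118, 8228, …, 11211, 11311.
37 qualify.

37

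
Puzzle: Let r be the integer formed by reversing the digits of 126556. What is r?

Reversing 126556 gives 655621.

655621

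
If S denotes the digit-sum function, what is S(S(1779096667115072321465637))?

First digit sum: 111.
1+1+1 = 3.

3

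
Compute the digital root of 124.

1+2+4 = 7

7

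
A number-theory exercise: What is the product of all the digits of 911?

9

9×1×1 = 9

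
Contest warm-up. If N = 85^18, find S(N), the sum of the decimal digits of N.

85^18 = 53646409805556201900516510009765625
Sum of its 35 digits: 136.

136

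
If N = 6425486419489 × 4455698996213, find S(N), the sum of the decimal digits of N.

110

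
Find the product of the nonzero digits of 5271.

5×2×7×1 = 70

70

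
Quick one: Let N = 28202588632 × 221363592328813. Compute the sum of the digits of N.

103

28202588632 × 221363592328813 = 6243026332551263919853816
Sum of its 25 digits: 103.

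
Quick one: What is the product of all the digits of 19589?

3240

1×9×5×8×9 = 3240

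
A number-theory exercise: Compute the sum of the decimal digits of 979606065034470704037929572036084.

9+7+9+6+0+6+0+6+5+0+3+4+4+7+0+7+0+4+0+3+7+9+2+9+5+7+2+0+3+6+0+8+4 = 142

142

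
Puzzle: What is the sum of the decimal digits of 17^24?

109

17^24 = 339448671314611904643504117121
Sum of its 30 digits: 109.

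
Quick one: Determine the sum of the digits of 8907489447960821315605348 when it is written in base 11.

8907489447960821315605348 in base 11 is 9A4746300755149877042970.
Digit sum: 9+10+4+7+4+6+3+0+0+7+5+5+1+4+9+8+7+7+0+4+2+9+7+0 = 118.

118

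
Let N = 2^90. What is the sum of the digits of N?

118

2^90 = 1237940039285380274899124224
Sum of its 28 digits: 118.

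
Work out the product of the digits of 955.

9×5×5 = 225

225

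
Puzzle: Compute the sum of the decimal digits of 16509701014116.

1+6+5+0+9+7+0+1+0+1+4+1+1+6 = 42

42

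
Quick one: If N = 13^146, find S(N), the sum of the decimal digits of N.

13^146 = 4322444610861505250901425715914924531415129124905959884947383137652829736000891891119150511953532770008182762972800113048711211197205065761900873528247746768511209
Sum of its 163 digits: 664.

664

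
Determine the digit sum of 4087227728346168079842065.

116

4+0+8+7+2+2+7+7+2+8+3+4+6+1+6+8+0+7+9+8+4+2+0+6+5 = 116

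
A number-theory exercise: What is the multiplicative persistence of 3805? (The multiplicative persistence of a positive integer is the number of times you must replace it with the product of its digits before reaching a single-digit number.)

3805 → 0 (1 step)

1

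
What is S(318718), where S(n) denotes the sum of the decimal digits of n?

3+1+8+7+1+8 = 28

28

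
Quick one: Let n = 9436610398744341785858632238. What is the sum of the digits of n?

9+4+3+6+6+1+0+3+9+8+7+4+4+3+4+1+7+8+5+8+5+8+6+3+2+2+3+8 = 137

137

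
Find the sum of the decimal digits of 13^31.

13^31 = 34059943367449284484947168626829637
Sum of its 35 digits: 184.

184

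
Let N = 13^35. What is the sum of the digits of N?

169

13^35 = 972786042517719014174576083150881262357
Sum of its 39 digits: 169.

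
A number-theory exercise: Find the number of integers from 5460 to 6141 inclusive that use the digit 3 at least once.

The integers in [5460, 6141] that use the digit 3 at least once: 5463, 5473, 5483, 5493, 5503, 5513, …, 6138, 6139.
131 qualify.

131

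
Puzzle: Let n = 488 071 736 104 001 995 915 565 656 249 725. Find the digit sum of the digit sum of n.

6

First digit sum: 150.
1+5+0 = 6.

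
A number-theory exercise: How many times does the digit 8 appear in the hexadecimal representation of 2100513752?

2100513752 in base 16 is 7D334BD8.
The digit 8 appears 1 time.

1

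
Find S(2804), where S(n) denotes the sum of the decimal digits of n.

2+8+0+4 = 14

14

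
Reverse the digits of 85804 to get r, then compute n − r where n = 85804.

44946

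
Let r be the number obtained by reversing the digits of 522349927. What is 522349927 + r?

1252293152

Reverse of 522349927 is 729943225.
522349927 + 729943225 = 1252293152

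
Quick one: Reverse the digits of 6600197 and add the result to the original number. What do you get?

14510263

Reverse of 6600197 is 7910066.
6600197 + 7910066 = 14510263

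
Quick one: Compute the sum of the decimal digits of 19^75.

19^75 = 806343466664501958883962520287018859560965241046221848612532346349415118247222072013272915091499
Sum of its 96 digits: 406.

406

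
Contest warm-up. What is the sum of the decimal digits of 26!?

26! = 403291461126605635584000000
Sum of its 27 digits: 81.

81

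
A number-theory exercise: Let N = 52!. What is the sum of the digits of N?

279

52! = 80658175170943878571660636856403766975289505440883277824000000000000
Sum of its 68 digits: 279.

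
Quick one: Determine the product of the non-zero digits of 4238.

4×2×3×8 = 192

192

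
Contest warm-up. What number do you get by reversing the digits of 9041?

1409

Reversing 9041 gives 1409.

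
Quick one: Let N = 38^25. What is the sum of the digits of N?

38^25 = 3123128945369882154942078678703504621568
Sum of its 40 digits: 182.

182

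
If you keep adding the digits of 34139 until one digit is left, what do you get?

3+4+1+3+9 = 20
2+0 = 2

2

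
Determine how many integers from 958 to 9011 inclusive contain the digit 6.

2911

The integers in [958, 9011] that contain the digit 6: 960, 961, 962, 963, 964, 965, …, 8996, 9006.
2911 qualify.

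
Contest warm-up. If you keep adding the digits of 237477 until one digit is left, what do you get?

3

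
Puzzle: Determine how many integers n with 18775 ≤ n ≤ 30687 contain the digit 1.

4877

The integers in [18775, 30687] that contain the digit 1: 18775, 18776, 18777, 18778, 18779, 18780, …, 30671, 30681.
4877 qualify.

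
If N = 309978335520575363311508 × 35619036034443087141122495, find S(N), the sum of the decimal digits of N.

199

309978335520575363311508 × 35619036034443087141122495 = 11041129502804063428700966299493597251247471172460
Sum of its 50 digits: 199.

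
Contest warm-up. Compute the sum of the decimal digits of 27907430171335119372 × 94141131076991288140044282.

27907430171335119372 × 94141131076991288140044282 = 2627237041781640915269517272893794909836030904
Sum of its 46 digits: 207.

207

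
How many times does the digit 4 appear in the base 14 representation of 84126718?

1

84126718 in base 14 is B25C5D4.
The digit 4 appears 1 time.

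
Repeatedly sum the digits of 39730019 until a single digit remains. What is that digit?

3+9+7+3+0+0+1+9 = 32
3+2 = 5

5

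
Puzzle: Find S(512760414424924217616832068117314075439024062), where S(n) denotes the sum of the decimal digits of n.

164

5+1+2+7+6+0+4+1+4+4+2+4+9+2+4+2+1+7+6+1+6+8+3+2+0+6+8+1+1+7+3+1+4+0+7+5+4+3+9+0+2+4+0+6+2 = 164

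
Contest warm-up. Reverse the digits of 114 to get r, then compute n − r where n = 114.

-297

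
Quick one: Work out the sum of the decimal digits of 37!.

153

37! = 13763753091226345046315979581580902400000000
Sum of its 44 digits: 153.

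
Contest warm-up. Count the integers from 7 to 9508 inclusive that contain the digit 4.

3344

The integers in [7, 9508] that contain the digit 4: 14, 24, 34, 40, 41, 42, …, 9499, 9504.
3344 qualify.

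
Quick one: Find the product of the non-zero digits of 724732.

7×2×4×7×3×2 = 2352

2352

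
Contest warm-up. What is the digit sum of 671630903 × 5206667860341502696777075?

671630903 × 5206667860341502696777075 = 3496959036662241344613322071948725
Sum of its 34 digits: 146.

146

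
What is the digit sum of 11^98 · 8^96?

11^98 · 8^96 = 566398242028847432265524029019065083182964720625900439810225213931192357843188307983850546260949964990503501177791285479686366595076648819595173789152848695259689972345574855119008732020736
Sum of its 189 digits: 886.

886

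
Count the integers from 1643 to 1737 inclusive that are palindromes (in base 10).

The integers in [1643, 1737] that are palindromes (in base 10): 1661.
1 qualifies.

1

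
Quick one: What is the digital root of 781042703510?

2

7+8+1+0+4+2+7+0+3+5+1+0 = 38
3+8 = 11
1+1 = 2
(Equivalently, 781042703510 mod 9 = 2.)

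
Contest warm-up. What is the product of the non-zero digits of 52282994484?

13271040

5×2×2×8×2×9×9×4×4×8×4 = 13271040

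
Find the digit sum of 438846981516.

4+3+8+8+4+6+9+8+1+5+1+6 = 63

63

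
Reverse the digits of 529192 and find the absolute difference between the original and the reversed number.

Reverse of 529192 is 291925.
|529192 − 291925| = 237267

237267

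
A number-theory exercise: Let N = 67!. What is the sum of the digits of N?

67! = 36471110918188685288249859096605464427167635314049524593701628500267962436943872000000000000000
Sum of its 95 digits: 369.

369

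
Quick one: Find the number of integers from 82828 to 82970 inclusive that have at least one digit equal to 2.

143

The integers in [82828, 82970] that have at least one digit equal to 2: 82828, 82829, 82830, 82831, 82832, 82833, …, 82969, 82970.
143 qualify.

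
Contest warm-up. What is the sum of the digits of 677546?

6+7+7+5+4+6 = 35

35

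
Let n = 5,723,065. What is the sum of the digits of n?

28

5+7+2+3+0+6+5 = 28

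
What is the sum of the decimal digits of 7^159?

604

7^159 = 234740682134024551131000058650934972334548202799931928152823524461886795080326841696794903402607778498130119856838781042578195658985143
Sum of its 135 digits: 604.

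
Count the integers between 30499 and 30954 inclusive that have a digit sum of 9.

The integers in [30499, 30954] that have a digit sum of 9: 30501, 30510, 30600.
3 qualify.

3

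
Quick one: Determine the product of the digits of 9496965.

9×4×9×6×9×6×5 = 524880

524880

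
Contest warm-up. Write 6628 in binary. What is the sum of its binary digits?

6628 in base 2 is 1100111100100.
Digit sum: 1+1+0+0+1+1+1+1+0+0+1+0+0 = 7.

7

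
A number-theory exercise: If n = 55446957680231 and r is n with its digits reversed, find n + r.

Reverse of 55446957680231 is 13208675964455.
55446957680231 + 13208675964455 = 68655633644686

68655633644686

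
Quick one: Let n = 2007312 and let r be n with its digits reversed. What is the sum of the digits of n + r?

Reversal of 2007312 is 2137002; 2007312 + 2137002 = 4144314.
Digit sum of 4144314: 4+1+4+4+3+1+4 = 21.

21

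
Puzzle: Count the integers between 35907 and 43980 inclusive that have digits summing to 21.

544

The integers in [35907, 43980] that have digits summing to 21: 35913, 35922, 35931, 35940, 36039, 36048, …, 43941, 43950.
544 qualify.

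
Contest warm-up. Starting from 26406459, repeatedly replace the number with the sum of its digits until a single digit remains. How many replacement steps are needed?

2

26406459 → 36 → 9 (2 steps)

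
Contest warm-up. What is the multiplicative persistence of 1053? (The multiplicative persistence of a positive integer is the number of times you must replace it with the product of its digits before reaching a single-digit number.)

1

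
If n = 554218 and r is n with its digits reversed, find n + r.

1366673

Reverse of 554218 is 812455.
554218 + 812455 = 1366673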